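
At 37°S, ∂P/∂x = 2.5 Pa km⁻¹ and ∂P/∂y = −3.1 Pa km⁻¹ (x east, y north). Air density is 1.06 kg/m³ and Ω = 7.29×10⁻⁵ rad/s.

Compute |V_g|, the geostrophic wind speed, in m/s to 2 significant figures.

Coriolis parameter at 37°S:
f = 2Ω sin φ = 2 × 7.29×10⁻⁵ × sin 37° = 8.77×10⁻⁵ s⁻¹
In the Southern Hemisphere f is negative: f = −8.77×10⁻⁵ s⁻¹.
Component geostrophic relations (x east, y north):
u_g = −(1/(fρ)) ∂P/∂y,  v_g = (1/(fρ)) ∂P/∂x
u_g = −(−3.1×10⁻³)/(−8.77×10⁻⁵ × 1.06) = −33.3 m/s;  v_g = (2.5×10⁻³)/(−8.77×10⁻⁵ × 1.06) = −26.9 m/s
|V_g| = √(u_g² + v_g²) = 42.8 m/s

43 m/s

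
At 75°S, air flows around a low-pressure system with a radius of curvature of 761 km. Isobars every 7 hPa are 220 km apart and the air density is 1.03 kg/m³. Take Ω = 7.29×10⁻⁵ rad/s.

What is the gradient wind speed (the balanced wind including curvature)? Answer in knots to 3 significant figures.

Coriolis parameter at 75°S:
f = 2Ω sin φ = 2 × 7.29×10⁻⁵ × sin 75° = 1.41×10⁻⁴ s⁻¹
Pressure gradient: |∂P/∂n| = 700 Pa / 220000 m = 3.18×10⁻³ Pa/m
Geostrophic speed: V_g = |∂P/∂n|/(fρ) = 3.18×10⁻³/(1.41×10⁻⁴ × 1.03) = 21.9 m/s
Around a low, centrifugal force acts outward with Coriolis, so pressure-gradient force balances both:
(1/ρ)|∂P/∂n| = fV + V²/R  →  V² + fR·V − fR·V_g = 0
With fR = 1.41×10⁻⁴ × 761×10³ m = 107 m/s:
V = [−fR + √((fR)² + 4 fR V_g)]/2 = [−107 + √(107² + 4×107×21.9)]/2 = 18.7 m/s
Subgeostrophic (V < V_g = 21.9 m/s), as expected around a low.
Converting: 18.7 m/s × 1.944 = 36.3 knots

36.3 knots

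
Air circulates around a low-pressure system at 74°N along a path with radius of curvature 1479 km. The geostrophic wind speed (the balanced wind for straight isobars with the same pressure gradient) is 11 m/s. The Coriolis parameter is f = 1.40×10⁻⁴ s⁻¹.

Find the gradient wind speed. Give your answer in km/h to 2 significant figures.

38 km/h

Around a low, centrifugal force acts outward with Coriolis, so pressure-gradient force balances both:
(1/ρ)|∂P/∂n| = fV + V²/R  →  V² + fR·V − fR·V_g = 0
With fR = 1.40×10⁻⁴ × 1479×10³ m = 207 m/s:
V = [−fR + √((fR)² + 4 fR V_g)]/2 = [−207 + √(207² + 4×207×11)]/2 = 10.5 m/s
Subgeostrophic (V < V_g = 11 m/s), as expected around a low.
Converting: 10.5 m/s × 3.6 = 38 km/h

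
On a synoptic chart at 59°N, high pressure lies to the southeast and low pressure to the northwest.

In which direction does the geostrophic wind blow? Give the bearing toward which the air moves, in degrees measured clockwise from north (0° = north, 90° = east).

The pressure-gradient force points toward the northwest (bearing 315°).
Geostrophic balance: in the Northern Hemisphere the Coriolis force deflects motion to the right, so the geostrophic wind blows 90° to the right of the pressure-gradient force (low pressure on the left).
Rotating 315° by 90° clockwise gives 045° — the wind blows toward the northeast.

045°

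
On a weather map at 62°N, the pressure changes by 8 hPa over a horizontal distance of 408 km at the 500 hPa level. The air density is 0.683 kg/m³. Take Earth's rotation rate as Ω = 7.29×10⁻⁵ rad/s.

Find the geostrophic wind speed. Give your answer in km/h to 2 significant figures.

80 km/h

Coriolis parameter at 62°N:
f = 2Ω sin φ = 2 × 7.29×10⁻⁵ × sin 62° = 1.29×10⁻⁴ s⁻¹
Pressure gradient: |∂P/∂n| = 800 Pa / 408000 m = 1.96×10⁻³ Pa/m
Geostrophic balance (pressure-gradient force = Coriolis force):
V_g = (1/(fρ)) |∂P/∂n| = 1.96×10⁻³ / (1.29×10⁻⁴ × 0.683) = 22.3 m/s
Converting: 22.3 m/s × 3.6 = 80 km/h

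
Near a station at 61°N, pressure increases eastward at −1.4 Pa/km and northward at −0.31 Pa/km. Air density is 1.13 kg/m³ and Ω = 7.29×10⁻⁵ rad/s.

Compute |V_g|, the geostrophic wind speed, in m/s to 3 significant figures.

9.95 m/s

Coriolis parameter at 61°N:
f = 2Ω sin φ = 2 × 7.29×10⁻⁵ × sin 61° = 1.28×10⁻⁴ s⁻¹
Component geostrophic relations (x east, y north):
u_g = −(1/(fρ)) ∂P/∂y,  v_g = (1/(fρ)) ∂P/∂x
u_g = −(−0.31×10⁻³)/(1.28×10⁻⁴ × 1.13) = 2.15 m/s;  v_g = (−1.4×10⁻³)/(1.28×10⁻⁴ × 1.13) = −9.72 m/s
|V_g| = √(u_g² + v_g²) = 9.95 m/s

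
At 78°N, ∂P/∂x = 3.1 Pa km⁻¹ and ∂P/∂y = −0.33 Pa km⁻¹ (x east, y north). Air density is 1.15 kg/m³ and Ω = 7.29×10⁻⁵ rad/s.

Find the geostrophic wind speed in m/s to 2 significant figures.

19 m/s

Coriolis parameter at 78°N:
f = 2Ω sin φ = 2 × 7.29×10⁻⁵ × sin 78° = 1.43×10⁻⁴ s⁻¹
Component geostrophic relations (x east, y north):
u_g = −(1/(fρ)) ∂P/∂y,  v_g = (1/(fρ)) ∂P/∂x
u_g = −(−0.33×10⁻³)/(1.43×10⁻⁴ × 1.15) = 2.01 m/s;  v_g = (3.1×10⁻³)/(1.43×10⁻⁴ × 1.15) = 18.9 m/s
|V_g| = √(u_g² + v_g²) = 19.0 m/s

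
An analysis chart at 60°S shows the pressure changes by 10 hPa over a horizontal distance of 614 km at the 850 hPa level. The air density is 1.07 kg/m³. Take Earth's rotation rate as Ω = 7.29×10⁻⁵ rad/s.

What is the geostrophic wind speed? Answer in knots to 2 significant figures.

23 knots

Coriolis parameter at 60°S:
f = 2Ω sin φ = 2 × 7.29×10⁻⁵ × sin 60° = 1.26×10⁻⁴ s⁻¹
Pressure gradient: |∂P/∂n| = 1000 Pa / 614000 m = 1.63×10⁻³ Pa/m
Geostrophic balance (pressure-gradient force = Coriolis force):
V_g = (1/(fρ)) |∂P/∂n| = 1.63×10⁻³ / (1.26×10⁻⁴ × 1.07) = 12.1 m/s
Converting: 12.1 m/s × 1.944 = 23 knots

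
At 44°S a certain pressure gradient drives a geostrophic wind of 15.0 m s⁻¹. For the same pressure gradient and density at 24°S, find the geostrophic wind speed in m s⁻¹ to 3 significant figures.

25.6 m s⁻¹

With the same pressure gradient and density, V_g ∝ 1/f ∝ 1/sin φ.
V₂ = V₁ · sin φ₁ / sin φ₂ = 15.0 × sin 44° / sin 24°
V₂ = 15.0 × 0.6947/0.4067 = 25.6 m s⁻¹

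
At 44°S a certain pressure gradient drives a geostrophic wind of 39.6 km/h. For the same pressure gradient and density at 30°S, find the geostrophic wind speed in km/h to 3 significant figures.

With the same pressure gradient and density, V_g ∝ 1/f ∝ 1/sin φ.
V₂ = V₁ · sin φ₁ / sin φ₂ = 39.6 × sin 44° / sin 30°
V₂ = 39.6 × 0.6947/0.5000 = 55.0 km/h

55.0 km/h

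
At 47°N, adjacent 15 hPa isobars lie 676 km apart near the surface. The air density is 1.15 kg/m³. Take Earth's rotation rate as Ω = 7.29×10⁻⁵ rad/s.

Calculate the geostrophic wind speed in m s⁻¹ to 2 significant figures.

Coriolis parameter at 47°N:
f = 2Ω sin φ = 2 × 7.29×10⁻⁵ × sin 47° = 1.07×10⁻⁴ s⁻¹
Pressure gradient: |∂P/∂n| = 1500 Pa / 676000 m = 2.22×10⁻³ Pa/m
Geostrophic balance (pressure-gradient force = Coriolis force):
V_g = (1/(fρ)) |∂P/∂n| = 2.22×10⁻³ / (1.07×10⁻⁴ × 1.15) = 18.1 m/s

18 m s⁻¹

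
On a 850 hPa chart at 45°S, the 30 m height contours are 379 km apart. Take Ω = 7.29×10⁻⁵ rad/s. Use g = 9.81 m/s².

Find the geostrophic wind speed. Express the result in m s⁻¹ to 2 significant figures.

Coriolis parameter at 45°S:
f = 2Ω sin φ = 2 × 7.29×10⁻⁵ × sin 45° = 1.03×10⁻⁴ s⁻¹
Height gradient: |∂Z/∂n| = 30 m / 379000 m = 7.92×10⁻⁵
On a pressure surface, geostrophic balance gives V_g = (g/f)|∂Z/∂n|:
V_g = 9.81 × 7.92×10⁻⁵ / 1.03×10⁻⁴ = 7.53 m/s

7.5 m s⁻¹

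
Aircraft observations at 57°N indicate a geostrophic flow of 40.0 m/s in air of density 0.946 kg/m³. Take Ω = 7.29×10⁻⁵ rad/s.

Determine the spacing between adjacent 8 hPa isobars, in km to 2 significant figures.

Coriolis parameter at 57°N:
f = 2Ω sin φ = 2 × 7.29×10⁻⁵ × sin 57° = 1.22×10⁻⁴ s⁻¹
Geostrophic balance rearranged: |∂P/∂n| = f ρ V_g
|∂P/∂n| = 1.22×10⁻⁴ × 0.946 × 40.0 = 4.63×10⁻³ Pa/m
Isobar spacing: Δn = ΔP/|∂P/∂n| = 800 Pa / 4.63×10⁻³ Pa/m = 172898 m ≈ 170 km

170 km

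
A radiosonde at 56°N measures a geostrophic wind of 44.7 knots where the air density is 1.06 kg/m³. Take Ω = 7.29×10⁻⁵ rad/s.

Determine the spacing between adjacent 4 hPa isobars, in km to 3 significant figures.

136 km

Coriolis parameter at 56°N:
f = 2Ω sin φ = 2 × 7.29×10⁻⁵ × sin 56° = 1.21×10⁻⁴ s⁻¹
Wind speed in SI: 44.7 knots = 23.0 m/s
Geostrophic balance rearranged: |∂P/∂n| = f ρ V_g
|∂P/∂n| = 1.21×10⁻⁴ × 1.06 × 23.0 = 2.95×10⁻³ Pa/m
Isobar spacing: Δn = ΔP/|∂P/∂n| = 400 Pa / 2.95×10⁻³ Pa/m = 135762 m ≈ 136 km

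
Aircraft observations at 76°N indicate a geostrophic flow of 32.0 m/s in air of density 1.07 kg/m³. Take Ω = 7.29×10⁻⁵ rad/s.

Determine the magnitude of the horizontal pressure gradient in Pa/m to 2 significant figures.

4.8×10⁻³ Pa/m

Coriolis parameter at 76°N:
f = 2Ω sin φ = 2 × 7.29×10⁻⁵ × sin 76° = 1.41×10⁻⁴ s⁻¹
Geostrophic balance rearranged: |∂P/∂n| = f ρ V_g
|∂P/∂n| = 1.41×10⁻⁴ × 1.07 × 32.0 = 4.84×10⁻³ Pa/m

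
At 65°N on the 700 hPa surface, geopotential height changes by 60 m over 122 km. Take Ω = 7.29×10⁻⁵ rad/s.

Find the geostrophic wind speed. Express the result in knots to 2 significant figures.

Coriolis parameter at 65°N:
f = 2Ω sin φ = 2 × 7.29×10⁻⁵ × sin 65° = 1.32×10⁻⁴ s⁻¹
Height gradient: |∂Z/∂n| = 60 m / 122000 m = 4.92×10⁻⁴
On a pressure surface, geostrophic balance gives V_g = (g/f)|∂Z/∂n|:
V_g = 9.81 × 4.92×10⁻⁴ / 1.32×10⁻⁴ = 36.5 m/s
Converting: 36.5 m/s × 1.944 = 71 knots

71 knots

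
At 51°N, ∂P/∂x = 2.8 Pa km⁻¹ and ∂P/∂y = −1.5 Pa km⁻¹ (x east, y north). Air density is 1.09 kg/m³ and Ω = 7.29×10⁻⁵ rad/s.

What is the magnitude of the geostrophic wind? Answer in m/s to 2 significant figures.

26 m/s

Coriolis parameter at 51°N:
f = 2Ω sin φ = 2 × 7.29×10⁻⁵ × sin 51° = 1.13×10⁻⁴ s⁻¹
Component geostrophic relations (x east, y north):
u_g = −(1/(fρ)) ∂P/∂y,  v_g = (1/(fρ)) ∂P/∂x
u_g = −(−1.5×10⁻³)/(1.13×10⁻⁴ × 1.09) = 12.1 m/s;  v_g = (2.8×10⁻³)/(1.13×10⁻⁴ × 1.09) = 22.7 m/s
|V_g| = √(u_g² + v_g²) = 25.7 m/s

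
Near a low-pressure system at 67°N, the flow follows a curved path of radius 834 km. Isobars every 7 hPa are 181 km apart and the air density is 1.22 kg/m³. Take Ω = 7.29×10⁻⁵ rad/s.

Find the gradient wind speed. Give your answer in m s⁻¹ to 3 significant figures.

Coriolis parameter at 67°N:
f = 2Ω sin φ = 2 × 7.29×10⁻⁵ × sin 67° = 1.34×10⁻⁴ s⁻¹
Pressure gradient: |∂P/∂n| = 700 Pa / 181000 m = 3.87×10⁻³ Pa/m
Geostrophic speed: V_g = |∂P/∂n|/(fρ) = 3.87×10⁻³/(1.34×10⁻⁴ × 1.22) = 23.6 m/s
Around a low, centrifugal force acts outward with Coriolis, so pressure-gradient force balances both:
(1/ρ)|∂P/∂n| = fV + V²/R  →  V² + fR·V − fR·V_g = 0
With fR = 1.34×10⁻⁴ × 834×10³ m = 112 m/s:
V = [−fR + √((fR)² + 4 fR V_g)]/2 = [−112 + √(112² + 4×112×23.6)]/2 = 20 m/s
Subgeostrophic (V < V_g = 23.6 m/s), as expected around a low.

20.0 m s⁻¹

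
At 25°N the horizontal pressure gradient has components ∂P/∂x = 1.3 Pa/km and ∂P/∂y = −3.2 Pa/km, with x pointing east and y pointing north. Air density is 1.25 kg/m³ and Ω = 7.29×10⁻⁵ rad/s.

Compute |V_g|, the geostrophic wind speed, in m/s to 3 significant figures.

44.8 m/s

Coriolis parameter at 25°N:
f = 2Ω sin φ = 2 × 7.29×10⁻⁵ × sin 25° = 6.16×10⁻⁵ s⁻¹
Component geostrophic relations (x east, y north):
u_g = −(1/(fρ)) ∂P/∂y,  v_g = (1/(fρ)) ∂P/∂x
u_g = −(−3.2×10⁻³)/(6.16×10⁻⁵ × 1.25) = 41.5 m/s;  v_g = (1.3×10⁻³)/(6.16×10⁻⁵ × 1.25) = 16.9 m/s
|V_g| = √(u_g² + v_g²) = 44.8 m/s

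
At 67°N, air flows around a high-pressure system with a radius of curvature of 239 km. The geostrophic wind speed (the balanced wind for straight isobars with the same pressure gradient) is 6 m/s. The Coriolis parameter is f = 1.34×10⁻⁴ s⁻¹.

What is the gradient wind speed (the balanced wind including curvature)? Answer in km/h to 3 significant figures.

Around a high, pressure-gradient force acts outward with centrifugal, so Coriolis balances both:
fV = (1/ρ)|∂P/∂n| + V²/R  →  V² − fR·V + fR·V_g = 0
With fR = 1.34×10⁻⁴ × 239×10³ m = 32.0 m/s:
V = [fR − √((fR)² − 4 fR V_g)]/2 = [32.0 − √(32.0² − 4×32.0×6)]/2 = 8 m/s
Supergeostrophic (V > V_g = 6 m/s), as expected around a high.
Converting: 8 m/s × 3.6 = 28.8 km/h

28.8 km/h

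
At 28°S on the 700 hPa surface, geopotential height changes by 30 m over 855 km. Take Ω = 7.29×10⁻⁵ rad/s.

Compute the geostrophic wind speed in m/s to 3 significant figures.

Coriolis parameter at 28°S:
f = 2Ω sin φ = 2 × 7.29×10⁻⁵ × sin 28° = 6.84×10⁻⁵ s⁻¹
Height gradient: |∂Z/∂n| = 30 m / 855000 m = 3.51×10⁻⁵
On a pressure surface, geostrophic balance gives V_g = (g/f)|∂Z/∂n|:
V_g = 9.81 × 3.51×10⁻⁵ / 6.84×10⁻⁵ = 5.03 m/s

5.03 m/s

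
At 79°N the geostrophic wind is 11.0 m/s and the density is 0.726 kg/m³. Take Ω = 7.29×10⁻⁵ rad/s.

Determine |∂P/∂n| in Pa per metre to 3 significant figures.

1.14×10⁻³ Pa/m

Coriolis parameter at 79°N:
f = 2Ω sin φ = 2 × 7.29×10⁻⁵ × sin 79° = 1.43×10⁻⁴ s⁻¹
Geostrophic balance rearranged: |∂P/∂n| = f ρ V_g
|∂P/∂n| = 1.43×10⁻⁴ × 0.726 × 11.0 = 1.14×10⁻³ Pa/m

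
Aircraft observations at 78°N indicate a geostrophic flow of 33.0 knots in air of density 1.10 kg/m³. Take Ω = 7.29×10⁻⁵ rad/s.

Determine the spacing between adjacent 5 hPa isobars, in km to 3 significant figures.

188 km

Coriolis parameter at 78°N:
f = 2Ω sin φ = 2 × 7.29×10⁻⁵ × sin 78° = 1.43×10⁻⁴ s⁻¹
Wind speed in SI: 33.0 knots = 17.0 m/s
Geostrophic balance rearranged: |∂P/∂n| = f ρ V_g
|∂P/∂n| = 1.43×10⁻⁴ × 1.10 × 17.0 = 2.66×10⁻³ Pa/m
Isobar spacing: Δn = ΔP/|∂P/∂n| = 500 Pa / 2.66×10⁻³ Pa/m = 187743 m ≈ 188 km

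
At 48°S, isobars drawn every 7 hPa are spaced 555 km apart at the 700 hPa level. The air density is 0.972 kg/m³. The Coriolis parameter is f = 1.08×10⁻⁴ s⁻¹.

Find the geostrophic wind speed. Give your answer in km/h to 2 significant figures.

43 km/h

Pressure gradient: |∂P/∂n| = 700 Pa / 555000 m = 1.26×10⁻³ Pa/m
Geostrophic balance (pressure-gradient force = Coriolis force):
V_g = (1/(fρ)) |∂P/∂n| = 1.26×10⁻³ / (1.08×10⁻⁴ × 0.972) = 12.0 m/s
Converting: 12.0 m/s × 3.6 = 43 km/h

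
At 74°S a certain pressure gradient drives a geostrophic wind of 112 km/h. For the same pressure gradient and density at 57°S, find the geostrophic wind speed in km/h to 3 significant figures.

128 km/h

With the same pressure gradient and density, V_g ∝ 1/f ∝ 1/sin φ.
V₂ = V₁ · sin φ₁ / sin φ₂ = 112 × sin 74° / sin 57°
V₂ = 112 × 0.9613/0.8387 = 128 km/h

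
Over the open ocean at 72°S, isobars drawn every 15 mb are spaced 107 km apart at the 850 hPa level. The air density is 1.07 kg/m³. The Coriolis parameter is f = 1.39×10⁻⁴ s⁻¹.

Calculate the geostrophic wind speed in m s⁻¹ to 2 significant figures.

94 m s⁻¹

Pressure gradient: |∂P/∂n| = 1500 Pa / 107000 m = 1.40×10⁻² Pa/m
Geostrophic balance (pressure-gradient force = Coriolis force):
V_g = (1/(fρ)) |∂P/∂n| = 1.40×10⁻² / (1.39×10⁻⁴ × 1.07) = 94.3 m/s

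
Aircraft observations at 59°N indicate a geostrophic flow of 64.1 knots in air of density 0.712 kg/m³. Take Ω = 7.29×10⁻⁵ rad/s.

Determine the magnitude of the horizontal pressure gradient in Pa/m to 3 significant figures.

Coriolis parameter at 59°N:
f = 2Ω sin φ = 2 × 7.29×10⁻⁵ × sin 59° = 1.25×10⁻⁴ s⁻¹
Wind speed in SI: 64.1 knots = 33.0 m/s
Geostrophic balance rearranged: |∂P/∂n| = f ρ V_g
|∂P/∂n| = 1.25×10⁻⁴ × 0.712 × 33.0 = 2.93×10⁻³ Pa/m

2.93×10⁻³ Pa/m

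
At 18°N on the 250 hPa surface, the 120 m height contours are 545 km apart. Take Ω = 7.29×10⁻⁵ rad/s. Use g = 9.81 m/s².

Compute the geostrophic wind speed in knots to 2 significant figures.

Coriolis parameter at 18°N:
f = 2Ω sin φ = 2 × 7.29×10⁻⁵ × sin 18° = 4.51×10⁻⁵ s⁻¹
Height gradient: |∂Z/∂n| = 120 m / 545000 m = 2.20×10⁻⁴
On a pressure surface, geostrophic balance gives V_g = (g/f)|∂Z/∂n|:
V_g = 9.81 × 2.20×10⁻⁴ / 4.51×10⁻⁵ = 47.9 m/s
Converting: 47.9 m/s × 1.944 = 93 knots

93 knots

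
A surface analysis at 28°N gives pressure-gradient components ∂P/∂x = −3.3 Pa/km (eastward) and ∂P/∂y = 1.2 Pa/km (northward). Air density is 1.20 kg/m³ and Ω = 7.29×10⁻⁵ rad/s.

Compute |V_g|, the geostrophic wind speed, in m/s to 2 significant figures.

43 m/s

Coriolis parameter at 28°N:
f = 2Ω sin φ = 2 × 7.29×10⁻⁵ × sin 28° = 6.84×10⁻⁵ s⁻¹
Component geostrophic relations (x east, y north):
u_g = −(1/(fρ)) ∂P/∂y,  v_g = (1/(fρ)) ∂P/∂x
u_g = −(1.2×10⁻³)/(6.84×10⁻⁵ × 1.20) = −14.6 m/s;  v_g = (−3.3×10⁻³)/(6.84×10⁻⁵ × 1.20) = −40.2 m/s
|V_g| = √(u_g² + v_g²) = 42.7 m/s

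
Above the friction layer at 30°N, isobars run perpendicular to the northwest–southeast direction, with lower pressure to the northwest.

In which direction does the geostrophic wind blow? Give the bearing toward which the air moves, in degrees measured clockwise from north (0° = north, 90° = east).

045°

The pressure-gradient force points toward the northwest (bearing 315°).
Geostrophic balance: in the Northern Hemisphere the Coriolis force deflects motion to the right, so the geostrophic wind blows 90° to the right of the pressure-gradient force (low pressure on the left).
Rotating 315° by 90° clockwise gives 045° — the wind blows toward the northeast.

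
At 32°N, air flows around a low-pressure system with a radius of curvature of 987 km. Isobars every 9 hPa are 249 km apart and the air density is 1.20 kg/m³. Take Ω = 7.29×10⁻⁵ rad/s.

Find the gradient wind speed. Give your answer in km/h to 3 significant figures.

Coriolis parameter at 32°N:
f = 2Ω sin φ = 2 × 7.29×10⁻⁵ × sin 32° = 7.73×10⁻⁵ s⁻¹
Pressure gradient: |∂P/∂n| = 900 Pa / 249000 m = 3.61×10⁻³ Pa/m
Geostrophic speed: V_g = |∂P/∂n|/(fρ) = 3.61×10⁻³/(7.73×10⁻⁵ × 1.20) = 39.0 m/s
Around a low, centrifugal force acts outward with Coriolis, so pressure-gradient force balances both:
(1/ρ)|∂P/∂n| = fV + V²/R  →  V² + fR·V − fR·V_g = 0
With fR = 7.73×10⁻⁵ × 987×10³ m = 76.3 m/s:
V = [−fR + √((fR)² + 4 fR V_g)]/2 = [−76.3 + √(76.3² + 4×76.3×39)]/2 = 28.4 m/s
Subgeostrophic (V < V_g = 39 m/s), as expected around a low.
Converting: 28.4 m/s × 3.6 = 102 km/h

102 km/h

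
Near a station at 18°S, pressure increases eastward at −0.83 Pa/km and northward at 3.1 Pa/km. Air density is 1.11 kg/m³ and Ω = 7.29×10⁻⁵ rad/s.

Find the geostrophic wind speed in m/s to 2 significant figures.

Coriolis parameter at 18°S:
f = 2Ω sin φ = 2 × 7.29×10⁻⁵ × sin 18° = 4.51×10⁻⁵ s⁻¹
In the Southern Hemisphere f is negative: f = −4.51×10⁻⁵ s⁻¹.
Component geostrophic relations (x east, y north):
u_g = −(1/(fρ)) ∂P/∂y,  v_g = (1/(fρ)) ∂P/∂x
u_g = −(3.1×10⁻³)/(−4.51×10⁻⁵ × 1.11) = 62.0 m/s;  v_g = (−0.83×10⁻³)/(−4.51×10⁻⁵ × 1.11) = 16.6 m/s
|V_g| = √(u_g² + v_g²) = 64.2 m/s

64 m/s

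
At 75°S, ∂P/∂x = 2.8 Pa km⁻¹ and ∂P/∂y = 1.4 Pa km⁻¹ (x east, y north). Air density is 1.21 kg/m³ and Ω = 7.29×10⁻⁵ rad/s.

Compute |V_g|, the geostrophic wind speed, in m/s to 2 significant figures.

18 m/s

Coriolis parameter at 75°S:
f = 2Ω sin φ = 2 × 7.29×10⁻⁵ × sin 75° = 1.41×10⁻⁴ s⁻¹
In the Southern Hemisphere f is negative: f = −1.41×10⁻⁴ s⁻¹.
Component geostrophic relations (x east, y north):
u_g = −(1/(fρ)) ∂P/∂y,  v_g = (1/(fρ)) ∂P/∂x
u_g = −(1.4×10⁻³)/(−1.41×10⁻⁴ × 1.21) = 8.22 m/s;  v_g = (2.8×10⁻³)/(−1.41×10⁻⁴ × 1.21) = −16.4 m/s
|V_g| = √(u_g² + v_g²) = 18.4 m/s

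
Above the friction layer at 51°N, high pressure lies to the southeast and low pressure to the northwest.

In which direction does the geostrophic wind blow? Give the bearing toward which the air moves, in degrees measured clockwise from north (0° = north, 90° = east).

The pressure-gradient force points toward the northwest (bearing 315°).
Geostrophic balance: in the Northern Hemisphere the Coriolis force deflects motion to the right, so the geostrophic wind blows 90° to the right of the pressure-gradient force (low pressure on the left).
Rotating 315° by 90° clockwise gives 045° — the wind blows toward the northeast.

045°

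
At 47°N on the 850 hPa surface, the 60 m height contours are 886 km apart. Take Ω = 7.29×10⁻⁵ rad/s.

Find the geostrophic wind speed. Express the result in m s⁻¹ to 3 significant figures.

Coriolis parameter at 47°N:
f = 2Ω sin φ = 2 × 7.29×10⁻⁵ × sin 47° = 1.07×10⁻⁴ s⁻¹
Height gradient: |∂Z/∂n| = 60 m / 886000 m = 6.77×10⁻⁵
On a pressure surface, geostrophic balance gives V_g = (g/f)|∂Z/∂n|:
V_g = 9.81 × 6.77×10⁻⁵ / 1.07×10⁻⁴ = 6.23 m/s

6.23 m s⁻¹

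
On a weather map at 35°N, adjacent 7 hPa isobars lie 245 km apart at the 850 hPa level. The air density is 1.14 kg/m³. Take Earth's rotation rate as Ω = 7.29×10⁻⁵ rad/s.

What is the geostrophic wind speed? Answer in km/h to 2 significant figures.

110 km/h

Coriolis parameter at 35°N:
f = 2Ω sin φ = 2 × 7.29×10⁻⁵ × sin 35° = 8.36×10⁻⁵ s⁻¹
Pressure gradient: |∂P/∂n| = 700 Pa / 245000 m = 2.86×10⁻³ Pa/m
Geostrophic balance (pressure-gradient force = Coriolis force):
V_g = (1/(fρ)) |∂P/∂n| = 2.86×10⁻³ / (8.36×10⁻⁵ × 1.14) = 30.0 m/s
Converting: 30.0 m/s × 3.6 = 110 km/h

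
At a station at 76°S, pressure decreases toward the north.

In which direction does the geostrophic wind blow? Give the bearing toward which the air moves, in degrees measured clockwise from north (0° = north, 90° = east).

The pressure-gradient force points toward the north (bearing 000°).
Geostrophic balance: in the Southern Hemisphere the Coriolis force deflects motion to the left, so the geostrophic wind blows 90° to the left of the pressure-gradient force (low pressure on the right).
Rotating 000° by 90° counterclockwise gives 270° — the wind blows toward the west.

270°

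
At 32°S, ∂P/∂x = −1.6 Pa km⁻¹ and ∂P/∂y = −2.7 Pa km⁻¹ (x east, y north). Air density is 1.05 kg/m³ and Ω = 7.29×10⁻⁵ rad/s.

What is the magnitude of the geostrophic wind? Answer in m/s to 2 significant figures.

Coriolis parameter at 32°S:
f = 2Ω sin φ = 2 × 7.29×10⁻⁵ × sin 32° = 7.73×10⁻⁵ s⁻¹
In the Southern Hemisphere f is negative: f = −7.73×10⁻⁵ s⁻¹.
Component geostrophic relations (x east, y north):
u_g = −(1/(fρ)) ∂P/∂y,  v_g = (1/(fρ)) ∂P/∂x
u_g = −(−2.7×10⁻³)/(−7.73×10⁻⁵ × 1.05) = −33.3 m/s;  v_g = (−1.6×10⁻³)/(−7.73×10⁻⁵ × 1.05) = 19.7 m/s
|V_g| = √(u_g² + v_g²) = 38.7 m/s

39 m/s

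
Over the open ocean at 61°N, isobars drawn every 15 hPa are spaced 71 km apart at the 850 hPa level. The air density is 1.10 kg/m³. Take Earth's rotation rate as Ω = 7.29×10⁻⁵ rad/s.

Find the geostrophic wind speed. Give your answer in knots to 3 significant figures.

293 knots

Coriolis parameter at 61°N:
f = 2Ω sin φ = 2 × 7.29×10⁻⁵ × sin 61° = 1.28×10⁻⁴ s⁻¹
Pressure gradient: |∂P/∂n| = 1500 Pa / 71000 m = 2.11×10⁻² Pa/m
Geostrophic balance (pressure-gradient force = Coriolis force):
V_g = (1/(fρ)) |∂P/∂n| = 2.11×10⁻² / (1.28×10⁻⁴ × 1.10) = 151 m/s
Converting: 151 m/s × 1.944 = 293 knots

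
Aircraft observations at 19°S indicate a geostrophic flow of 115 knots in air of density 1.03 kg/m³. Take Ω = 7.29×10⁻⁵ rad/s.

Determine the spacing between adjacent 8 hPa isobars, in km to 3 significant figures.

Coriolis parameter at 19°S:
f = 2Ω sin φ = 2 × 7.29×10⁻⁵ × sin 19° = 4.75×10⁻⁵ s⁻¹
Wind speed in SI: 115 knots = 59.2 m/s
Geostrophic balance rearranged: |∂P/∂n| = f ρ V_g
|∂P/∂n| = 4.75×10⁻⁵ × 1.03 × 59.2 = 2.89×10⁻³ Pa/m
Isobar spacing: Δn = ΔP/|∂P/∂n| = 800 Pa / 2.89×10⁻³ Pa/m = 276578 m ≈ 277 km

277 km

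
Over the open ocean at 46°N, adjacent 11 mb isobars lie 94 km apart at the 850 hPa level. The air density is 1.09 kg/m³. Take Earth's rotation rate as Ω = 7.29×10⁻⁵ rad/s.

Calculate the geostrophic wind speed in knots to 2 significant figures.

200 knots

Coriolis parameter at 46°N:
f = 2Ω sin φ = 2 × 7.29×10⁻⁵ × sin 46° = 1.05×10⁻⁴ s⁻¹
Pressure gradient: |∂P/∂n| = 1100 Pa / 94000 m = 1.17×10⁻² Pa/m
Geostrophic balance (pressure-gradient force = Coriolis force):
V_g = (1/(fρ)) |∂P/∂n| = 1.17×10⁻² / (1.05×10⁻⁴ × 1.09) = 102 m/s
Converting: 102 m/s × 1.944 = 200 knots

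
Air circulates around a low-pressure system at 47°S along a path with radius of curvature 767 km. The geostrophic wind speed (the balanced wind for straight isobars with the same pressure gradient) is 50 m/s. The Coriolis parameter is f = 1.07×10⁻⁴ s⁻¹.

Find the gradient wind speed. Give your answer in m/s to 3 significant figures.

Around a low, centrifugal force acts outward with Coriolis, so pressure-gradient force balances both:
(1/ρ)|∂P/∂n| = fV + V²/R  →  V² + fR·V − fR·V_g = 0
With fR = 1.07×10⁻⁴ × 767×10³ m = 82.1 m/s:
V = [−fR + √((fR)² + 4 fR V_g)]/2 = [−82.1 + √(82.1² + 4×82.1×50)]/2 = 35 m/s
Subgeostrophic (V < V_g = 50 m/s), as expected around a low.

35.0 m/s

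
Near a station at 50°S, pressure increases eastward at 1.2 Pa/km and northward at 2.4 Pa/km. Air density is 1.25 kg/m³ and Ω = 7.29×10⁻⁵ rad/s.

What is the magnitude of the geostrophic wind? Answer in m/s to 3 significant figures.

19.2 m/s

Coriolis parameter at 50°S:
f = 2Ω sin φ = 2 × 7.29×10⁻⁵ × sin 50° = 1.12×10⁻⁴ s⁻¹
In the Southern Hemisphere f is negative: f = −1.12×10⁻⁴ s⁻¹.
Component geostrophic relations (x east, y north):
u_g = −(1/(fρ)) ∂P/∂y,  v_g = (1/(fρ)) ∂P/∂x
u_g = −(2.4×10⁻³)/(−1.12×10⁻⁴ × 1.25) = 17.2 m/s;  v_g = (1.2×10⁻³)/(−1.12×10⁻⁴ × 1.25) = −8.60 m/s
|V_g| = √(u_g² + v_g²) = 19.2 m/s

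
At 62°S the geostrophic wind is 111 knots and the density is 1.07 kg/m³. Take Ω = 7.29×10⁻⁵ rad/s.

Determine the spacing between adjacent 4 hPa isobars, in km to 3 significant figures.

Coriolis parameter at 62°S:
f = 2Ω sin φ = 2 × 7.29×10⁻⁵ × sin 62° = 1.29×10⁻⁴ s⁻¹
Wind speed in SI: 111 knots = 57.1 m/s
Geostrophic balance rearranged: |∂P/∂n| = f ρ V_g
|∂P/∂n| = 1.29×10⁻⁴ × 1.07 × 57.1 = 7.87×10⁻³ Pa/m
Isobar spacing: Δn = ΔP/|∂P/∂n| = 400 Pa / 7.87×10⁻³ Pa/m = 50854 m ≈ 50.9 km

50.9 km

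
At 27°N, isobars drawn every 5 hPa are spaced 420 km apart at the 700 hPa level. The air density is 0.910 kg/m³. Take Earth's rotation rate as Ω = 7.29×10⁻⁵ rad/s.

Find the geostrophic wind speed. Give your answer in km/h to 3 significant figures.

71.2 km/h

Coriolis parameter at 27°N:
f = 2Ω sin φ = 2 × 7.29×10⁻⁵ × sin 27° = 6.62×10⁻⁵ s⁻¹
Pressure gradient: |∂P/∂n| = 500 Pa / 420000 m = 1.19×10⁻³ Pa/m
Geostrophic balance (pressure-gradient force = Coriolis force):
V_g = (1/(fρ)) |∂P/∂n| = 1.19×10⁻³ / (6.62×10⁻⁵ × 0.910) = 19.8 m/s
Converting: 19.8 m/s × 3.6 = 71.2 km/h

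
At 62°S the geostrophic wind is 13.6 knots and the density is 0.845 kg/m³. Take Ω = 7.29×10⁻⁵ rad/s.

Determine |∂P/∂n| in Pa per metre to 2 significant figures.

Coriolis parameter at 62°S:
f = 2Ω sin φ = 2 × 7.29×10⁻⁵ × sin 62° = 1.29×10⁻⁴ s⁻¹
Wind speed in SI: 13.6 knots = 7.00 m/s
Geostrophic balance rearranged: |∂P/∂n| = f ρ V_g
|∂P/∂n| = 1.29×10⁻⁴ × 0.845 × 7.00 = 7.61×10⁻⁴ Pa/m

7.6×10⁻⁴ Pa/m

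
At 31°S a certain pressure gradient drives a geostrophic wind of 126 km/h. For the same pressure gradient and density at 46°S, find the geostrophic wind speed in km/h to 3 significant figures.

With the same pressure gradient and density, V_g ∝ 1/f ∝ 1/sin φ.
V₂ = V₁ · sin φ₁ / sin φ₂ = 126 × sin 31° / sin 46°
V₂ = 126 × 0.5150/0.7193 = 90.2 km/h

90.2 km/h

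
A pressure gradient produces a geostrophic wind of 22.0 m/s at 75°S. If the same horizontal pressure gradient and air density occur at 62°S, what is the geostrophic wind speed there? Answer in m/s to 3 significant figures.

With the same pressure gradient and density, V_g ∝ 1/f ∝ 1/sin φ.
V₂ = V₁ · sin φ₁ / sin φ₂ = 22.0 × sin 75° / sin 62°
V₂ = 22.0 × 0.9659/0.8829 = 24.1 m/s

24.1 m/s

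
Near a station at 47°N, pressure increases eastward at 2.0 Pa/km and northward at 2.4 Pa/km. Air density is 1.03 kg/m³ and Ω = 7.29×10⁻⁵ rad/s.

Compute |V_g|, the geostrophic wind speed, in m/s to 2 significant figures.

Coriolis parameter at 47°N:
f = 2Ω sin φ = 2 × 7.29×10⁻⁵ × sin 47° = 1.07×10⁻⁴ s⁻¹
Component geostrophic relations (x east, y north):
u_g = −(1/(fρ)) ∂P/∂y,  v_g = (1/(fρ)) ∂P/∂x
u_g = −(2.4×10⁻³)/(1.07×10⁻⁴ × 1.03) = −21.9 m/s;  v_g = (2.0×10⁻³)/(1.07×10⁻⁴ × 1.03) = 18.2 m/s
|V_g| = √(u_g² + v_g²) = 28.4 m/s

28 m/s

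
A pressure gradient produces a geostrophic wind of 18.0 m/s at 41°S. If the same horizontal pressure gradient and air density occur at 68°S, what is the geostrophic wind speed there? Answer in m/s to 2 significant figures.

With the same pressure gradient and density, V_g ∝ 1/f ∝ 1/sin φ.
V₂ = V₁ · sin φ₁ / sin φ₂ = 18.0 × sin 41° / sin 68°
V₂ = 18.0 × 0.6561/0.9272 = 13 m/s

13 m/s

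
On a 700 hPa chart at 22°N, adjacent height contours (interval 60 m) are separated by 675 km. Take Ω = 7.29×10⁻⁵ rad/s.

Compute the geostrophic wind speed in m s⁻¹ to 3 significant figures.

16.0 m s⁻¹

Coriolis parameter at 22°N:
f = 2Ω sin φ = 2 × 7.29×10⁻⁵ × sin 22° = 5.46×10⁻⁵ s⁻¹
Height gradient: |∂Z/∂n| = 60 m / 675000 m = 8.89×10⁻⁵
On a pressure surface, geostrophic balance gives V_g = (g/f)|∂Z/∂n|:
V_g = 9.81 × 8.89×10⁻⁵ / 5.46×10⁻⁵ = 16.0 m/s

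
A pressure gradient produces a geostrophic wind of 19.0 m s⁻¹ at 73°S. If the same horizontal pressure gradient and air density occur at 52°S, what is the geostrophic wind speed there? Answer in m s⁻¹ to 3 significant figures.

With the same pressure gradient and density, V_g ∝ 1/f ∝ 1/sin φ.
V₂ = V₁ · sin φ₁ / sin φ₂ = 19.0 × sin 73° / sin 52°
V₂ = 19.0 × 0.9563/0.7880 = 23.1 m s⁻¹

23.1 m s⁻¹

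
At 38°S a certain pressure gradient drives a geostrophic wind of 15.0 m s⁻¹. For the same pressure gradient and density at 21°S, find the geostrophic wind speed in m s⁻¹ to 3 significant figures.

With the same pressure gradient and density, V_g ∝ 1/f ∝ 1/sin φ.
V₂ = V₁ · sin φ₁ / sin φ₂ = 15.0 × sin 38° / sin 21°
V₂ = 15.0 × 0.6157/0.3584 = 25.8 m s⁻¹

25.8 m s⁻¹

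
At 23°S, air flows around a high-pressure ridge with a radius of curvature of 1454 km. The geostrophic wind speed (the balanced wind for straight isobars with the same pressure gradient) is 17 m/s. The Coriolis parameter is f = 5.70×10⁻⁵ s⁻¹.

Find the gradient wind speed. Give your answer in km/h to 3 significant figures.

Around a high, pressure-gradient force acts outward with centrifugal, so Coriolis balances both:
fV = (1/ρ)|∂P/∂n| + V²/R  →  V² − fR·V + fR·V_g = 0
With fR = 5.70×10⁻⁵ × 1454×10³ m = 82.9 m/s:
V = [fR − √((fR)² − 4 fR V_g)]/2 = [82.9 − √(82.9² − 4×82.9×17)]/2 = 23.9 m/s
Supergeostrophic (V > V_g = 17 m/s), as expected around a high.
Converting: 23.9 m/s × 3.6 = 86.0 km/h

86.0 km/h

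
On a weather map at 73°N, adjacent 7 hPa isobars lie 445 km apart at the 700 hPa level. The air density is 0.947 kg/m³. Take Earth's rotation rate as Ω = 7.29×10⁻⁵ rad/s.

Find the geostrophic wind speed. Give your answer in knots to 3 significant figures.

23.2 knots

Coriolis parameter at 73°N:
f = 2Ω sin φ = 2 × 7.29×10⁻⁵ × sin 73° = 1.39×10⁻⁴ s⁻¹
Pressure gradient: |∂P/∂n| = 700 Pa / 445000 m = 1.57×10⁻³ Pa/m
Geostrophic balance (pressure-gradient force = Coriolis force):
V_g = (1/(fρ)) |∂P/∂n| = 1.57×10⁻³ / (1.39×10⁻⁴ × 0.947) = 11.9 m/s
Converting: 11.9 m/s × 1.944 = 23.2 knots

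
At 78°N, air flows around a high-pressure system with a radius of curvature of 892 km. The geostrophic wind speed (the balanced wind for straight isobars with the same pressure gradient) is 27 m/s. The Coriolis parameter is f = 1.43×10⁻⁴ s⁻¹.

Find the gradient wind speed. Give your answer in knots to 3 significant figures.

75.4 knots

Around a high, pressure-gradient force acts outward with centrifugal, so Coriolis balances both:
fV = (1/ρ)|∂P/∂n| + V²/R  →  V² − fR·V + fR·V_g = 0
With fR = 1.43×10⁻⁴ × 892×10³ m = 128 m/s:
V = [fR − √((fR)² − 4 fR V_g)]/2 = [128 − √(128² − 4×128×27)]/2 = 38.8 m/s
Supergeostrophic (V > V_g = 27 m/s), as expected around a high.
Converting: 38.8 m/s × 1.944 = 75.4 knots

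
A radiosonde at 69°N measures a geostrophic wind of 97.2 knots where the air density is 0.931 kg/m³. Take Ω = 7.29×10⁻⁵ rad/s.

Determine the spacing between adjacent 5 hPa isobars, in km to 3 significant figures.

Coriolis parameter at 69°N:
f = 2Ω sin φ = 2 × 7.29×10⁻⁵ × sin 69° = 1.36×10⁻⁴ s⁻¹
Wind speed in SI: 97.2 knots = 50.0 m/s
Geostrophic balance rearranged: |∂P/∂n| = f ρ V_g
|∂P/∂n| = 1.36×10⁻⁴ × 0.931 × 50.0 = 6.34×10⁻³ Pa/m
Isobar spacing: Δn = ΔP/|∂P/∂n| = 500 Pa / 6.34×10⁻³ Pa/m = 78905 m ≈ 78.9 km

78.9 km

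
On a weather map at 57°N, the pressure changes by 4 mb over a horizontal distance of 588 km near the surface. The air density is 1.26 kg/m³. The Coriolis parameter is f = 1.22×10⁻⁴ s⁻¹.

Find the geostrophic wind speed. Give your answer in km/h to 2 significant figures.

16 km/h

Pressure gradient: |∂P/∂n| = 400 Pa / 588000 m = 6.80×10⁻⁴ Pa/m
Geostrophic balance (pressure-gradient force = Coriolis force):
V_g = (1/(fρ)) |∂P/∂n| = 6.80×10⁻⁴ / (1.22×10⁻⁴ × 1.26) = 4.43 m/s
Converting: 4.43 m/s × 3.6 = 16 km/h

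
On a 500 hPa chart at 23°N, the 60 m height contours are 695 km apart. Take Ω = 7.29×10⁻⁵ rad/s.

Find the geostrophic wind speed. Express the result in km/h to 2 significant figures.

54 km/h

Coriolis parameter at 23°N:
f = 2Ω sin φ = 2 × 7.29×10⁻⁵ × sin 23° = 5.70×10⁻⁵ s⁻¹
Height gradient: |∂Z/∂n| = 60 m / 695000 m = 8.63×10⁻⁵
On a pressure surface, geostrophic balance gives V_g = (g/f)|∂Z/∂n|:
V_g = 9.81 × 8.63×10⁻⁵ / 5.70×10⁻⁵ = 14.9 m/s
Converting: 14.9 m/s × 3.6 = 54 km/h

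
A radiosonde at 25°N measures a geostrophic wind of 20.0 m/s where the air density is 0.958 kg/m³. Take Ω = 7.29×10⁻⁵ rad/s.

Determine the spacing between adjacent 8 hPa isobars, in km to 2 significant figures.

Coriolis parameter at 25°N:
f = 2Ω sin φ = 2 × 7.29×10⁻⁵ × sin 25° = 6.16×10⁻⁵ s⁻¹
Geostrophic balance rearranged: |∂P/∂n| = f ρ V_g
|∂P/∂n| = 6.16×10⁻⁵ × 0.958 × 20.0 = 1.18×10⁻³ Pa/m
Isobar spacing: Δn = ΔP/|∂P/∂n| = 800 Pa / 1.18×10⁻³ Pa/m = 677624 m ≈ 680 km

680 km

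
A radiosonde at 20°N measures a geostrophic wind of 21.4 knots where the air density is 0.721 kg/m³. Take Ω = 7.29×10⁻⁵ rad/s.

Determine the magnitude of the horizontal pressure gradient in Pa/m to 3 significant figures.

Coriolis parameter at 20°N:
f = 2Ω sin φ = 2 × 7.29×10⁻⁵ × sin 20° = 4.99×10⁻⁵ s⁻¹
Wind speed in SI: 21.4 knots = 11.0 m/s
Geostrophic balance rearranged: |∂P/∂n| = f ρ V_g
|∂P/∂n| = 4.99×10⁻⁵ × 0.721 × 11.0 = 3.96×10⁻⁴ Pa/m

3.96×10⁻⁴ Pa/m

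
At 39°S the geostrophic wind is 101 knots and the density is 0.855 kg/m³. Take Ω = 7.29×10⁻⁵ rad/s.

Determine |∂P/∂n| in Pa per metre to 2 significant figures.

Coriolis parameter at 39°S:
f = 2Ω sin φ = 2 × 7.29×10⁻⁵ × sin 39° = 9.18×10⁻⁵ s⁻¹
Wind speed in SI: 101 knots = 52.0 m/s
Geostrophic balance rearranged: |∂P/∂n| = f ρ V_g
|∂P/∂n| = 9.18×10⁻⁵ × 0.855 × 52.0 = 4.08×10⁻³ Pa/m

4.1×10⁻³ Pa/m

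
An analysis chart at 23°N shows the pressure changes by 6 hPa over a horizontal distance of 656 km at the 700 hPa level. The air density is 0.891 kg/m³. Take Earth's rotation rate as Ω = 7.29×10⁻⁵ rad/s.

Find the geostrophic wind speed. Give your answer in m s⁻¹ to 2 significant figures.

Coriolis parameter at 23°N:
f = 2Ω sin φ = 2 × 7.29×10⁻⁵ × sin 23° = 5.70×10⁻⁵ s⁻¹
Pressure gradient: |∂P/∂n| = 600 Pa / 656000 m = 9.15×10⁻⁴ Pa/m
Geostrophic balance (pressure-gradient force = Coriolis force):
V_g = (1/(fρ)) |∂P/∂n| = 9.15×10⁻⁴ / (5.70×10⁻⁵ × 0.891) = 18.0 m/s

18 m s⁻¹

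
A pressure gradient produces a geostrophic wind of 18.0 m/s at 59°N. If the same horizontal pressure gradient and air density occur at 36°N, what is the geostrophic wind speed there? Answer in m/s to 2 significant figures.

26 m/s

With the same pressure gradient and density, V_g ∝ 1/f ∝ 1/sin φ.
V₂ = V₁ · sin φ₁ / sin φ₂ = 18.0 × sin 59° / sin 36°
V₂ = 18.0 × 0.8572/0.5878 = 26 m/s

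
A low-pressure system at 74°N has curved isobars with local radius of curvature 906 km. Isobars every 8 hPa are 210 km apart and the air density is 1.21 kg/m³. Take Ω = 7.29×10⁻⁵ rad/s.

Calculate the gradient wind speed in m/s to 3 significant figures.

19.5 m/s

Coriolis parameter at 74°N:
f = 2Ω sin φ = 2 × 7.29×10⁻⁵ × sin 74° = 1.40×10⁻⁴ s⁻¹
Pressure gradient: |∂P/∂n| = 800 Pa / 210000 m = 3.81×10⁻³ Pa/m
Geostrophic speed: V_g = |∂P/∂n|/(fρ) = 3.81×10⁻³/(1.40×10⁻⁴ × 1.21) = 22.5 m/s
Around a low, centrifugal force acts outward with Coriolis, so pressure-gradient force balances both:
(1/ρ)|∂P/∂n| = fV + V²/R  →  V² + fR·V − fR·V_g = 0
With fR = 1.40×10⁻⁴ × 906×10³ m = 127 m/s:
V = [−fR + √((fR)² + 4 fR V_g)]/2 = [−127 + √(127² + 4×127×22.5)]/2 = 19.5 m/s
Subgeostrophic (V < V_g = 22.5 m/s), as expected around a low.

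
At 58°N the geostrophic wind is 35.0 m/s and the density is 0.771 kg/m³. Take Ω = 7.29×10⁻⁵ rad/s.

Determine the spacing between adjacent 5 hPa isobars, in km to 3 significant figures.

Coriolis parameter at 58°N:
f = 2Ω sin φ = 2 × 7.29×10⁻⁵ × sin 58° = 1.24×10⁻⁴ s⁻¹
Geostrophic balance rearranged: |∂P/∂n| = f ρ V_g
|∂P/∂n| = 1.24×10⁻⁴ × 0.771 × 35.0 = 3.34×10⁻³ Pa/m
Isobar spacing: Δn = ΔP/|∂P/∂n| = 500 Pa / 3.34×10⁻³ Pa/m = 149854 m ≈ 150 km

150 km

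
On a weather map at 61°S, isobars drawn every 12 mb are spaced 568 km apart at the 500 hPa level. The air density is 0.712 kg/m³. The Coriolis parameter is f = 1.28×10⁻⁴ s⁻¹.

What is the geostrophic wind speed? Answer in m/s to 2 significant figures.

23 m/s

Pressure gradient: |∂P/∂n| = 1200 Pa / 568000 m = 2.11×10⁻³ Pa/m
Geostrophic balance (pressure-gradient force = Coriolis force):
V_g = (1/(fρ)) |∂P/∂n| = 2.11×10⁻³ / (1.28×10⁻⁴ × 0.712) = 23.2 m/s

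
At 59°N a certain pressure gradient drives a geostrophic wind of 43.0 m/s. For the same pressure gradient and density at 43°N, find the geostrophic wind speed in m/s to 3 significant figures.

54.0 m/s

With the same pressure gradient and density, V_g ∝ 1/f ∝ 1/sin φ.
V₂ = V₁ · sin φ₁ / sin φ₂ = 43.0 × sin 59° / sin 43°
V₂ = 43.0 × 0.8572/0.6820 = 54.0 m/s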